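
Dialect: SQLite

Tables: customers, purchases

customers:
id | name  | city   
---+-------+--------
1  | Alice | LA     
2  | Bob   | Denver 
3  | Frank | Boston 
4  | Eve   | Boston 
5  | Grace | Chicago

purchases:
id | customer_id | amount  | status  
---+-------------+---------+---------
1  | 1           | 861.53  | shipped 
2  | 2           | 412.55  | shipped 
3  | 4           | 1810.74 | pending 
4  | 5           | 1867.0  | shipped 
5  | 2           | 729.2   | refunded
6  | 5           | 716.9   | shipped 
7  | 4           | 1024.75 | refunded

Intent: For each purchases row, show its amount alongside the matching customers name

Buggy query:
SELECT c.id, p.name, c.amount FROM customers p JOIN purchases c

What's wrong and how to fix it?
Bug: Missing join condition: each purchases row is matched to all customers rows instead of just its own

Fix: Add ON c.customer_id = p.id to the JOIN

Corrected query:
SELECT c.id, p.name, c.amount FROM customers p JOIN purchases c ON c.customer_id = p.id

Result:
id | name  | amount 
---+-------+--------
1  | Alice | 861.53 
2  | Bob   | 412.55 
3  | Eve   | 1810.74
4  | Grace | 1867   
5  | Bob   | 729.2  
6  | Grace | 716.9  
7  | Eve   | 1024.75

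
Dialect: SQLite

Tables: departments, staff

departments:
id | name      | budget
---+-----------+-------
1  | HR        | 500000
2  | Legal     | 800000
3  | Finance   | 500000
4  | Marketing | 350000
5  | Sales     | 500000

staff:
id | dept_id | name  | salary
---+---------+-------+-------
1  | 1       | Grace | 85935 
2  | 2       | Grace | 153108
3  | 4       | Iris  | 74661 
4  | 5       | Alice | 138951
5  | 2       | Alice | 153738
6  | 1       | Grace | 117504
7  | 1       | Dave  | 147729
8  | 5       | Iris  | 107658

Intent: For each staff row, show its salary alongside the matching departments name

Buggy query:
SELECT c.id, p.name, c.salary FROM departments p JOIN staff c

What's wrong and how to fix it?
Bug: Missing join condition: each staff row is matched to all departments rows instead of just its own

Fix: Add ON c.dept_id = p.id to the JOIN

Corrected query:
SELECT c.id, p.name, c.salary FROM departments p JOIN staff c ON c.dept_id = p.id

Result:
id | name      | salary
---+-----------+-------
1  | HR        | 85935 
2  | Legal     | 153108
3  | Marketing | 74661 
4  | Sales     | 138951
5  | Legal     | 153738
6  | HR        | 117504
7  | HR        | 147729
8  | Sales     | 107658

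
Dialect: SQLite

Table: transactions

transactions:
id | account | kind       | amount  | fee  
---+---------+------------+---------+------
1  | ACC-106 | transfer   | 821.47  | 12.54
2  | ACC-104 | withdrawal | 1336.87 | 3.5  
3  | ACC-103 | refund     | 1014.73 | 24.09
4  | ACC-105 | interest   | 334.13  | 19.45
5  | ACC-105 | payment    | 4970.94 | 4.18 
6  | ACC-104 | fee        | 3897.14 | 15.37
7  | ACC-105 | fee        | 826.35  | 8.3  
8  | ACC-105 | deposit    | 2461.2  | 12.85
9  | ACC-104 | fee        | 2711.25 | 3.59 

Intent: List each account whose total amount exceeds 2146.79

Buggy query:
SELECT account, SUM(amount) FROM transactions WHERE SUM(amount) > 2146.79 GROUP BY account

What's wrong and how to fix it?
Bug: Aggregate functions cannot appear in a WHERE clause

Fix: Move the aggregate condition to a HAVING clause

Corrected query:
SELECT account, SUM(amount) FROM transactions GROUP BY account HAVING SUM(amount) > 2146.79

Result:
account | SUM(amount)
--------+------------
ACC-104 | 7945.26    
ACC-105 | 8592.62    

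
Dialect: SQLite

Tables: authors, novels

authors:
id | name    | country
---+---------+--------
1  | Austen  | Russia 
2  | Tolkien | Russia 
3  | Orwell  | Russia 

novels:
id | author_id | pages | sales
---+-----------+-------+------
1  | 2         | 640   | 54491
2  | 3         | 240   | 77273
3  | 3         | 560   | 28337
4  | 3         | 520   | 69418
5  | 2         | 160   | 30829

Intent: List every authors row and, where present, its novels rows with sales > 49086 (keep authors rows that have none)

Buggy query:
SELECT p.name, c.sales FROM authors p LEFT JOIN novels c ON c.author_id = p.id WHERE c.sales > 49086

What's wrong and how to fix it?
Bug: Filtering c.sales in WHERE discards the NULL rows produced by LEFT JOIN, turning it into an inner join

Fix: Put 'c.sales > 49086' in the JOIN's ON clause instead of WHERE

Corrected query:
SELECT p.name, c.sales FROM authors p LEFT JOIN novels c ON c.author_id = p.id AND c.sales > 49086

Result:
name    | sales
--------+------
Austen  | NULL 
Tolkien | 54491
Orwell  | 69418
Orwell  | 77273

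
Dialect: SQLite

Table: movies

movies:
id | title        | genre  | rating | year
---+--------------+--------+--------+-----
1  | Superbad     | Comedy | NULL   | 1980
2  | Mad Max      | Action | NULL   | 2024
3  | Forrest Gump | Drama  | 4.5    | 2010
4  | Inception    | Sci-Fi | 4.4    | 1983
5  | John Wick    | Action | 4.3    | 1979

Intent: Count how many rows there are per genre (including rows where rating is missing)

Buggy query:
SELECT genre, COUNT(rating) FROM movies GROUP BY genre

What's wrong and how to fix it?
Bug: COUNT(rating) skips NULLs, so groups with missing rating are undercounted

Fix: Use COUNT(*) to count all rows regardless of NULL

Corrected query:
SELECT genre, COUNT(*) FROM movies GROUP BY genre

Result:
genre  | COUNT(*)
-------+---------
Action | 2       
Comedy | 1       
Drama  | 1       
Sci-Fi | 1       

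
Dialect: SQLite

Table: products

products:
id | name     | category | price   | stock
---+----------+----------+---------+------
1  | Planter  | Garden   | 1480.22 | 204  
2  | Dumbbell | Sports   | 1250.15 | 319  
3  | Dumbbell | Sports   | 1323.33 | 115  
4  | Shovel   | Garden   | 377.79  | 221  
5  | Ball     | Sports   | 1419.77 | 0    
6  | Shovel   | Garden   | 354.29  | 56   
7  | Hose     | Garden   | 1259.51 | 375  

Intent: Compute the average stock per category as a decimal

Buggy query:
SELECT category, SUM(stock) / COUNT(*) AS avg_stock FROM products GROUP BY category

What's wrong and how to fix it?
Bug: SUM(stock) and COUNT(*) are both integers; the division truncates the fractional part

Fix: Cast one side to REAL so the division keeps the fractional part

Corrected query:
SELECT category, SUM(stock) * 1.0 / COUNT(*) AS avg_stock FROM products GROUP BY category

Result:
category | avg_stock 
---------+-----------
Garden   | 214       
Sports   | 144.666667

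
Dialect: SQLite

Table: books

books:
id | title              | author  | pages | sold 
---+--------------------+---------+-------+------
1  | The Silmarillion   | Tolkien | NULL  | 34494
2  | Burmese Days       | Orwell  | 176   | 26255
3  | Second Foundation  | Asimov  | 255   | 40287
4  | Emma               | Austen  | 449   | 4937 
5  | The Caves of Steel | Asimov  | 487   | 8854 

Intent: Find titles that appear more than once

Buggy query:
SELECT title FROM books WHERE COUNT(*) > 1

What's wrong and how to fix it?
Bug: COUNT(*) is an aggregate and cannot be used in WHERE

Fix: GROUP BY title, then filter groups with HAVING COUNT(*) > 1

Corrected query:
SELECT title FROM books GROUP BY title HAVING COUNT(*) > 1

Result:
(no rows)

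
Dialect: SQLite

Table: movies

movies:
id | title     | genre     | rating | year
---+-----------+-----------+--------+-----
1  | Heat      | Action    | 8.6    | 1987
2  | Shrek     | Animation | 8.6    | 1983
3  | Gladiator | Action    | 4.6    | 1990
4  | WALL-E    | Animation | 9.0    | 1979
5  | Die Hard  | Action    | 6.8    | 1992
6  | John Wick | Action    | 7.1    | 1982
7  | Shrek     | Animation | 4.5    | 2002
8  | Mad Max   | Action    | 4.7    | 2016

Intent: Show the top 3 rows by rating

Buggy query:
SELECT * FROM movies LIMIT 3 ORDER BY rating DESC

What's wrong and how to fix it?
Bug: LIMIT must come after ORDER BY

Fix: Swap the clauses: ORDER BY first, then LIMIT

Corrected query:
SELECT * FROM movies ORDER BY rating DESC LIMIT 3

Result:
id | title  | genre     | rating | year
---+--------+-----------+--------+-----
4  | WALL-E | Animation | 9      | 1979
1  | Heat   | Action    | 8.6    | 1987
2  | Shrek  | Animation | 8.6    | 1983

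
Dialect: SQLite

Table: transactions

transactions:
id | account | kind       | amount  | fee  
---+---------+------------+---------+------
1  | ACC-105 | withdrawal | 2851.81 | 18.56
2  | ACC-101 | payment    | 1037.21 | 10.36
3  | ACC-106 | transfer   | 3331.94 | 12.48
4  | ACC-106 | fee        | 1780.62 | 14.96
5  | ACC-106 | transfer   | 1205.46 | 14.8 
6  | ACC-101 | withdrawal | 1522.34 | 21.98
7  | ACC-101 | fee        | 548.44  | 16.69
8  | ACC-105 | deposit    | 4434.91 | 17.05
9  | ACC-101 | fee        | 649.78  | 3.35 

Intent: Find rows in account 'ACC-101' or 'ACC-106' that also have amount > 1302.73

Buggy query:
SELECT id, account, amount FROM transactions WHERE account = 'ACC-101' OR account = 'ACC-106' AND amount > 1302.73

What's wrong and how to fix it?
Bug: AND binds tighter than OR, so this parses as account = 'ACC-101' OR (account = 'ACC-106' AND amount > 1302.73)

Fix: Group the OR with parentheses (or use IN), then AND the threshold

Corrected query:
SELECT id, account, amount FROM transactions WHERE (account = 'ACC-101' OR account = 'ACC-106') AND amount > 1302.73

Result:
id | account | amount 
---+---------+--------
3  | ACC-106 | 3331.94
4  | ACC-106 | 1780.62
6  | ACC-101 | 1522.34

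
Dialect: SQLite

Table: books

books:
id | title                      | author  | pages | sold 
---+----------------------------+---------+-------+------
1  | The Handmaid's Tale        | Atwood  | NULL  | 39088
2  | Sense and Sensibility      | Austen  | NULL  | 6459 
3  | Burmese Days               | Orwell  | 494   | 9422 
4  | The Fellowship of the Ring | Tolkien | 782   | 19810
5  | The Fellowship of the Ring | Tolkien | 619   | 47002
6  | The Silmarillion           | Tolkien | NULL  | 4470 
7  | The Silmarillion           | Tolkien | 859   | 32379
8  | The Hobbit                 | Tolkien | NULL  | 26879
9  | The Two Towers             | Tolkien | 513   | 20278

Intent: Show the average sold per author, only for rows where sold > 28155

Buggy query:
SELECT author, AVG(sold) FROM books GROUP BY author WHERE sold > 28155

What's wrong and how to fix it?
Bug: Row-level WHERE must come before GROUP BY in the clause order

Fix: Move the WHERE clause before GROUP BY

Corrected query:
SELECT author, AVG(sold) FROM books WHERE sold > 28155 GROUP BY author

Result:
author  | AVG(sold)
--------+----------
Atwood  | 39088    
Tolkien | 39690.5  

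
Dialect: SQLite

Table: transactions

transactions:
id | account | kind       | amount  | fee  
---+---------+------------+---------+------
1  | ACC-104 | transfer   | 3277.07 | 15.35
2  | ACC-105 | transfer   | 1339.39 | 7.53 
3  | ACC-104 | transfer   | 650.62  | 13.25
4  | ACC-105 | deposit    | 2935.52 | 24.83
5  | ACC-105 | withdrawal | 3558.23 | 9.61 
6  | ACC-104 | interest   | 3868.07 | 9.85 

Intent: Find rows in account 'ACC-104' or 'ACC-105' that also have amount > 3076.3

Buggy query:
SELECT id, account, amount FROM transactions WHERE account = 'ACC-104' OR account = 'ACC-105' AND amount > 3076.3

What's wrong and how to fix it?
Bug: AND binds tighter than OR, so this parses as account = 'ACC-104' OR (account = 'ACC-105' AND amount > 3076.3)

Fix: Group the OR with parentheses (or use IN), then AND the threshold

Corrected query:
SELECT id, account, amount FROM transactions WHERE (account = 'ACC-104' OR account = 'ACC-105') AND amount > 3076.3

Result:
id | account | amount 
---+---------+--------
1  | ACC-104 | 3277.07
5  | ACC-105 | 3558.23
6  | ACC-104 | 3868.07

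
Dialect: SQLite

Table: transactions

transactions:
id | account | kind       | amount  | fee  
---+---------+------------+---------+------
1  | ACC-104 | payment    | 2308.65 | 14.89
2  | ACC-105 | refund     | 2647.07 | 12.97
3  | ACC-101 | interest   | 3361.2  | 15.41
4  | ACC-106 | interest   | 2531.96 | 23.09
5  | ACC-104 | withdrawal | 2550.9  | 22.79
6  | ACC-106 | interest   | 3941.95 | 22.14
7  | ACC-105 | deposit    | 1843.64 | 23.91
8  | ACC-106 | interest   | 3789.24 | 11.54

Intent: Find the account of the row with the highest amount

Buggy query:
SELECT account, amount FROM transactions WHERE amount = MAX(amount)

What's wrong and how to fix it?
Bug: MAX(amount) is an aggregate and cannot be used directly in WHERE

Fix: Wrap MAX in a scalar subquery so WHERE compares against a single value

Corrected query:
SELECT account, amount FROM transactions WHERE amount = (SELECT MAX(amount) FROM transactions)

Result:
account | amount 
--------+--------
ACC-106 | 3941.95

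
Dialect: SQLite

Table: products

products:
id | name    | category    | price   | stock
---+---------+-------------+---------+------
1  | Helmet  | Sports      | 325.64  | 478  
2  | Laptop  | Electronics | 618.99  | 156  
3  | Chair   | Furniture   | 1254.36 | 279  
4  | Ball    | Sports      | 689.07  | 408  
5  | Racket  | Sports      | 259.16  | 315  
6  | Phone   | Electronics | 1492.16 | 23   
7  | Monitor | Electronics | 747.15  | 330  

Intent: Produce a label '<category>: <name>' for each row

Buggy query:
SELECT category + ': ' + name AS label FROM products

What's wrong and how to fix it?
Bug: SQLite uses || for string concatenation; + coerces text to numbers (yielding 0)

Fix: Use the || operator for string concatenation

Corrected query:
SELECT category || ': ' || name AS label FROM products

Result:
label               
--------------------
Sports: Helmet      
Electronics: Laptop 
Furniture: Chair    
Sports: Ball        
Sports: Racket      
Electronics: Phone  
Electronics: Monitor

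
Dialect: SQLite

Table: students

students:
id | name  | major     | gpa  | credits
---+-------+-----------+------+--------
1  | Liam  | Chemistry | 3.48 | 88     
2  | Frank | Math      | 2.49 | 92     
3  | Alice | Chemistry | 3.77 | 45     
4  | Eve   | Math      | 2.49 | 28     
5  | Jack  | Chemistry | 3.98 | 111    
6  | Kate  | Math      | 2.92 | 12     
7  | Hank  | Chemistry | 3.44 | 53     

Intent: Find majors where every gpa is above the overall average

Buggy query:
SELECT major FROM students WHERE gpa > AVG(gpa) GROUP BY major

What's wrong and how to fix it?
Bug: WHERE evaluates per row before aggregation, so AVG() is unavailable

Fix: Compute the overall average in a scalar subquery and compare each group's MIN against it in HAVING

Corrected query:
SELECT major FROM students GROUP BY major HAVING MIN(gpa) > (SELECT AVG(gpa) FROM students)

Result:
major    
---------
Chemistry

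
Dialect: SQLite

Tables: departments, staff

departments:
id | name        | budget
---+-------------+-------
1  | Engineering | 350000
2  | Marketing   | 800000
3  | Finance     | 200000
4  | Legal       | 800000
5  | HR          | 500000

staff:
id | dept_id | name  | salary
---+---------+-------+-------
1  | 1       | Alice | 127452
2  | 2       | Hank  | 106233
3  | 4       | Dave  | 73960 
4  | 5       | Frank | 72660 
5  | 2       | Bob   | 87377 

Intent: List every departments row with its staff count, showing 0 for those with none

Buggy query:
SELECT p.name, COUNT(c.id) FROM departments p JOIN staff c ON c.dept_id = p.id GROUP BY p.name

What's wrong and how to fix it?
Bug: An inner join excludes parents with zero children

Fix: Switch to LEFT JOIN to retain unmatched parent rows

Corrected query:
SELECT p.name, COUNT(c.id) FROM departments p LEFT JOIN staff c ON c.dept_id = p.id GROUP BY p.name

Result:
name        | COUNT(c.id)
------------+------------
Engineering | 1          
Finance     | 0          
HR          | 1          
Legal       | 1          
Marketing   | 2          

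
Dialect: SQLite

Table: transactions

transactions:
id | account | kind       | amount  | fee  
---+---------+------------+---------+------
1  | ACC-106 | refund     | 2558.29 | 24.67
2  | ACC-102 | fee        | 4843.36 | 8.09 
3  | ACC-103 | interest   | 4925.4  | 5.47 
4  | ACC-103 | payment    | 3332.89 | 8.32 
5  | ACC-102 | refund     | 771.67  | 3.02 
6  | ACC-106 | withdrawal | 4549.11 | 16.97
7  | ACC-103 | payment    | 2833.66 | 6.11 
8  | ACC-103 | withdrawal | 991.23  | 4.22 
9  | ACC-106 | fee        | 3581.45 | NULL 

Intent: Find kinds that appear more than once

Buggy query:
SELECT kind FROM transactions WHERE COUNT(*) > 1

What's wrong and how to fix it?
Bug: WHERE can't reference COUNT(*); aggregates are computed after WHERE

Fix: Group first, then use HAVING for the count condition

Corrected query:
SELECT kind FROM transactions GROUP BY kind HAVING COUNT(*) > 1

Result:
kind      
----------
fee       
payment   
refund    
withdrawal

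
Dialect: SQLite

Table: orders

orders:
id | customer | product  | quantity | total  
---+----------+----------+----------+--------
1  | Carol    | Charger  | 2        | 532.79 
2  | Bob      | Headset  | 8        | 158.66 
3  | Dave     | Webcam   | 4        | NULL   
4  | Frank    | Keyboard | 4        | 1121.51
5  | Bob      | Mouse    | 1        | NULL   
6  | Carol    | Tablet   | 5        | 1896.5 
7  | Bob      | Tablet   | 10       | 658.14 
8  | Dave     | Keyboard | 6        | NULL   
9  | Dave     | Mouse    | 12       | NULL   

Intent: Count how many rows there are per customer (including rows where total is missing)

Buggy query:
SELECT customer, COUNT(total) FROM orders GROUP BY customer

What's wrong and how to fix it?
Bug: COUNT(column) counts non-NULL values only; rows with NULL total aren't counted

Fix: Use COUNT(*) to count all rows regardless of NULL

Corrected query:
SELECT customer, COUNT(*) FROM orders GROUP BY customer

Result:
customer | COUNT(*)
---------+---------
Bob      | 3       
Carol    | 2       
Dave     | 3       
Frank    | 1       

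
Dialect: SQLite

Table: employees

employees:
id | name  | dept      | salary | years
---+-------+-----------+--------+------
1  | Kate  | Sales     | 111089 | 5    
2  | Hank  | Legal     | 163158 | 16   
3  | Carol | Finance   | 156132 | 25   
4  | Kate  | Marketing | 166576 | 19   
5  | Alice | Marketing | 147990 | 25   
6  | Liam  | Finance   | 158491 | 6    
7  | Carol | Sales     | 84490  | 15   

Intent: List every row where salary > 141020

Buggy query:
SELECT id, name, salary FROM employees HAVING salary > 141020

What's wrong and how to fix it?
Bug: This is a non-aggregate query (no GROUP BY, no aggregates), so in SQLite the HAVING clause is invalid here; a row-level condition belongs in WHERE

Fix: Use WHERE for row-level filtering

Corrected query:
SELECT id, name, salary FROM employees WHERE salary > 141020

Result:
id | name  | salary
---+-------+-------
2  | Hank  | 163158
3  | Carol | 156132
4  | Kate  | 166576
5  | Alice | 147990
6  | Liam  | 158491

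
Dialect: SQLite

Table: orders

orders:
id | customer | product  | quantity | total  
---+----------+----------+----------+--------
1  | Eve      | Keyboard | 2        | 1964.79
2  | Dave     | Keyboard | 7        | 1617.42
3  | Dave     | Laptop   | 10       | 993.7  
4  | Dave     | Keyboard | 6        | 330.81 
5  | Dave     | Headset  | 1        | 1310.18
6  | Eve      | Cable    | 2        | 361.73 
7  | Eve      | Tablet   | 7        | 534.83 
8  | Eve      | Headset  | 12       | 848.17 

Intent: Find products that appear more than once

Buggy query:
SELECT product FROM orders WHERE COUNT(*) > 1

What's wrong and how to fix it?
Bug: WHERE can't reference COUNT(*); aggregates are computed after WHERE

Fix: Group first, then use HAVING for the count condition

Corrected query:
SELECT product FROM orders GROUP BY product HAVING COUNT(*) > 1

Result:
product 
--------
Headset 
Keyboard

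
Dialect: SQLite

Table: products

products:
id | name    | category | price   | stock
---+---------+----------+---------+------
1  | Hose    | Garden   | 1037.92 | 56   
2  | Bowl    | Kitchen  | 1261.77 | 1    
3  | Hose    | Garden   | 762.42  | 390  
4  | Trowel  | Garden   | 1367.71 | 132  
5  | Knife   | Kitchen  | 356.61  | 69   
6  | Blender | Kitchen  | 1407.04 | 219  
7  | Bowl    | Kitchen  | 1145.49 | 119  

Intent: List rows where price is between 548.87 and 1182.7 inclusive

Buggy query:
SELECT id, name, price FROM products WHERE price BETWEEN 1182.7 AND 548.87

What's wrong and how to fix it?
Bug: BETWEEN expects the lower bound first; with 1182.7 AND 548.87 the range is empty

Fix: Swap the bounds so the smaller value comes first

Corrected query:
SELECT id, name, price FROM products WHERE price BETWEEN 548.87 AND 1182.7

Result:
id | name | price  
---+------+--------
1  | Hose | 1037.92
3  | Hose | 762.42 
7  | Bowl | 1145.49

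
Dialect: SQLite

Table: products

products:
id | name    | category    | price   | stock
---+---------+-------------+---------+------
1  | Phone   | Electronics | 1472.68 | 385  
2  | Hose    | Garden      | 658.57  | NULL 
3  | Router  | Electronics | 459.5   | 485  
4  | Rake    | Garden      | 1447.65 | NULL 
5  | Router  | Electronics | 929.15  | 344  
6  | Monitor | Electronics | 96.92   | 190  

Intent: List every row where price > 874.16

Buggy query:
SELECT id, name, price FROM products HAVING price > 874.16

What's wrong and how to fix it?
Bug: This is a non-aggregate query (no GROUP BY, no aggregates), so in SQLite the HAVING clause is invalid here; a row-level condition belongs in WHERE

Fix: Use WHERE for row-level filtering

Corrected query:
SELECT id, name, price FROM products WHERE price > 874.16

Result:
id | name   | price  
---+--------+--------
1  | Phone  | 1472.68
4  | Rake   | 1447.65
5  | Router | 929.15 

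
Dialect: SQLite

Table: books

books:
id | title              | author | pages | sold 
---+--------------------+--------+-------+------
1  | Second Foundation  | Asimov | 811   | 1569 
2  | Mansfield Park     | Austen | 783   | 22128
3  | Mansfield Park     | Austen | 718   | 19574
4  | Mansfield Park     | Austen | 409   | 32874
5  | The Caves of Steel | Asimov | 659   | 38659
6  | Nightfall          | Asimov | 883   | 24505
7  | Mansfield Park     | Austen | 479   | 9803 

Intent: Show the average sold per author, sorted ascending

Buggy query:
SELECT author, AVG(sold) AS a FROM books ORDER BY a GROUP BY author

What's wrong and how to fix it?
Bug: ORDER BY appears before GROUP BY; SQL clause order requires GROUP BY first

Fix: Reorder: SELECT … FROM … GROUP BY … ORDER BY …

Corrected query:
SELECT author, AVG(sold) AS a FROM books GROUP BY author ORDER BY a

Result:
author | a           
-------+-------------
Austen | 21094.75    
Asimov | 21577.666667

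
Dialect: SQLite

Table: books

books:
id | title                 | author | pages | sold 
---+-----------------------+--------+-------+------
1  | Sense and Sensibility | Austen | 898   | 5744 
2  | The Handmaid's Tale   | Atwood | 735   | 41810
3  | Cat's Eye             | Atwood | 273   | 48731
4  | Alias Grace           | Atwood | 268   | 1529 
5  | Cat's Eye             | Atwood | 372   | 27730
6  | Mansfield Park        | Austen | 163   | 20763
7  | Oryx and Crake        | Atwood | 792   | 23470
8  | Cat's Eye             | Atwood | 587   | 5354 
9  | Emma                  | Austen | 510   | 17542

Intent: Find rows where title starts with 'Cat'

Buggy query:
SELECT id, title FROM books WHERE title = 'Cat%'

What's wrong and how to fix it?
Bug: Wildcards only work with LIKE; '=' treats '%' as a literal character

Fix: Replace '=' with LIKE so 'Cat%' is treated as a pattern

Corrected query:
SELECT id, title FROM books WHERE title LIKE 'Cat%'

Result:
id | title    
---+----------
3  | Cat's Eye
5  | Cat's Eye
8  | Cat's Eye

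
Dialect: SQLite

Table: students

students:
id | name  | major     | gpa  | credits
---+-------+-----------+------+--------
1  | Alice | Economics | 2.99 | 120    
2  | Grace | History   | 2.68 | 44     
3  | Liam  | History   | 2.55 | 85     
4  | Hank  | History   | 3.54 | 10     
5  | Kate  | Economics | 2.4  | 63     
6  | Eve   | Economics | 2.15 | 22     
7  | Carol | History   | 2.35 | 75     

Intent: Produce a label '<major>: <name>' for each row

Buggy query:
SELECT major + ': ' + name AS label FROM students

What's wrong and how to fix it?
Bug: SQLite uses || for string concatenation; + coerces text to numbers (yielding 0)

Fix: Replace + with || to concatenate text

Corrected query:
SELECT major || ': ' || name AS label FROM students

Result:
label           
----------------
Economics: Alice
History: Grace  
History: Liam   
History: Hank   
Economics: Kate 
Economics: Eve  
History: Carol  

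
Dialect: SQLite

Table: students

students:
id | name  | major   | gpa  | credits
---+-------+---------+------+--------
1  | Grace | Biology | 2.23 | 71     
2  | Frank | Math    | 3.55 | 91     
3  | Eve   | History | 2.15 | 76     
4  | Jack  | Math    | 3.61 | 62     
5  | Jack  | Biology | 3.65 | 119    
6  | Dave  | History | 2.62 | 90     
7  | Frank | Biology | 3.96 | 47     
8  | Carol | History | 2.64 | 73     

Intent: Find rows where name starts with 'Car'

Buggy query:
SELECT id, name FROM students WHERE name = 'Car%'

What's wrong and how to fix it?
Bug: '=' compares the literal string including the % character; pattern matching needs LIKE

Fix: Use LIKE for wildcard pattern matching

Corrected query:
SELECT id, name FROM students WHERE name LIKE 'Car%'

Result:
id | name 
---+------
8  | Carol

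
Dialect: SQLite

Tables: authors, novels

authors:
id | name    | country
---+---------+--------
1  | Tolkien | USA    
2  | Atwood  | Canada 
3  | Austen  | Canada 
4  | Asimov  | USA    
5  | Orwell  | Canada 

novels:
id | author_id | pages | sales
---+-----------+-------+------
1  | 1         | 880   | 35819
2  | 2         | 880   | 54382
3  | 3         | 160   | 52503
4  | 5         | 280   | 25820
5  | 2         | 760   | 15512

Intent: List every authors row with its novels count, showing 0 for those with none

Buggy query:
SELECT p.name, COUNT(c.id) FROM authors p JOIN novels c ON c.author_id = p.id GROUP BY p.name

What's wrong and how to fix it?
Bug: An inner join excludes parents with zero children

Fix: Use LEFT JOIN so parents without children still appear (COUNT(c.id) gives 0)

Corrected query:
SELECT p.name, COUNT(c.id) FROM authors p LEFT JOIN novels c ON c.author_id = p.id GROUP BY p.name

Result:
name    | COUNT(c.id)
--------+------------
Asimov  | 0          
Atwood  | 2          
Austen  | 1          
Orwell  | 1          
Tolkien | 1          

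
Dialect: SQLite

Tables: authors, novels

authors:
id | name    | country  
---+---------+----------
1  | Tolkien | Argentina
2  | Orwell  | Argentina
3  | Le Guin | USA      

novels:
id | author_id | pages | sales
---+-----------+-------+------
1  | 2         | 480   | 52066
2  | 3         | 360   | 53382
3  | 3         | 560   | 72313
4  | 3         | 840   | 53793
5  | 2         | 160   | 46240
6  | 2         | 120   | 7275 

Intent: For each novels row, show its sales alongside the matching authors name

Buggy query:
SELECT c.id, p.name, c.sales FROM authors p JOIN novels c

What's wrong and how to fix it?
Bug: JOIN with no ON clause produces a cartesian product; every novels row pairs with every authors row

Fix: Specify the join condition linking the foreign key to the parent id

Corrected query:
SELECT c.id, p.name, c.sales FROM authors p JOIN novels c ON c.author_id = p.id

Result:
id | name    | sales
---+---------+------
1  | Orwell  | 52066
2  | Le Guin | 53382
3  | Le Guin | 72313
4  | Le Guin | 53793
5  | Orwell  | 46240
6  | Orwell  | 7275 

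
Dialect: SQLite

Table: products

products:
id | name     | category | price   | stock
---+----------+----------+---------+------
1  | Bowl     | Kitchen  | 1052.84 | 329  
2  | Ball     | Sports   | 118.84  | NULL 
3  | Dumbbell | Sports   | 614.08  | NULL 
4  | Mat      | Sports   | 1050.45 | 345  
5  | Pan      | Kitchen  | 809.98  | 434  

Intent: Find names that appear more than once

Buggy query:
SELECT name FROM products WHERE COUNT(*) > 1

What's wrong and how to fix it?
Bug: WHERE can't reference COUNT(*); aggregates are computed after WHERE

Fix: Group first, then use HAVING for the count condition

Corrected query:
SELECT name FROM products GROUP BY name HAVING COUNT(*) > 1

Result:
(no rows)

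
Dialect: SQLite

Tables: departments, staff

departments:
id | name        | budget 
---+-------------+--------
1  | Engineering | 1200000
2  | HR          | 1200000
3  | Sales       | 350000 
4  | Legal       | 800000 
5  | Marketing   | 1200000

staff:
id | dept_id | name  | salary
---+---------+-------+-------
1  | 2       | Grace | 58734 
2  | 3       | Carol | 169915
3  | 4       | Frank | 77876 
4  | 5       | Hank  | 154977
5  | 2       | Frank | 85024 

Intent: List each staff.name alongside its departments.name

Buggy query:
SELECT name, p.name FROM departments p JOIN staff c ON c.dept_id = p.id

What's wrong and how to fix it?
Bug: Both tables have a 'name' column; the unqualified reference is ambiguous

Fix: Qualify the column with its table alias (c.name)

Corrected query:
SELECT c.name, p.name FROM departments p JOIN staff c ON c.dept_id = p.id

Result:
name  | name     
------+----------
Grace | HR       
Carol | Sales    
Frank | Legal    
Hank  | Marketing
Frank | HR       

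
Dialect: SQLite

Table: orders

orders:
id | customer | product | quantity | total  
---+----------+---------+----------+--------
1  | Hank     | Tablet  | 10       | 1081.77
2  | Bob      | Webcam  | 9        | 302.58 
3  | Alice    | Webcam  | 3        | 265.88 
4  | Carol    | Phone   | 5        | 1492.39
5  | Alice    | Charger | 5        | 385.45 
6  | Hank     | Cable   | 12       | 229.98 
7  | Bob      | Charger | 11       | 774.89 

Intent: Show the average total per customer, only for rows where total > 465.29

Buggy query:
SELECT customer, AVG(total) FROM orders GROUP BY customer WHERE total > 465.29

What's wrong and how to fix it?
Bug: Row-level WHERE must come before GROUP BY in the clause order

Fix: Place WHERE between FROM and GROUP BY

Corrected query:
SELECT customer, AVG(total) FROM orders WHERE total > 465.29 GROUP BY customer

Result:
customer | AVG(total)
---------+-----------
Bob      | 774.89    
Carol    | 1492.39   
Hank     | 1081.77   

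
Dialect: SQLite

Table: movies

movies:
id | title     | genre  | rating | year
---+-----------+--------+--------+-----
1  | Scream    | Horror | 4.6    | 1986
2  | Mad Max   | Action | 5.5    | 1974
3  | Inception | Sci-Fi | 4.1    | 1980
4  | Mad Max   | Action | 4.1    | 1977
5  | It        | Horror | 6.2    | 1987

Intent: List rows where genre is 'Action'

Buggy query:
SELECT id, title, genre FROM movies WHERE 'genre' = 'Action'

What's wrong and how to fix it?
Bug: 'genre' in single quotes is a string literal, not the column; the comparison is literal-vs-literal and never true

Fix: Remove the quotes around the column name (or use double quotes for an identifier)

Corrected query:
SELECT id, title, genre FROM movies WHERE genre = 'Action'

Result:
id | title   | genre 
---+---------+-------
2  | Mad Max | Action
4  | Mad Max | Action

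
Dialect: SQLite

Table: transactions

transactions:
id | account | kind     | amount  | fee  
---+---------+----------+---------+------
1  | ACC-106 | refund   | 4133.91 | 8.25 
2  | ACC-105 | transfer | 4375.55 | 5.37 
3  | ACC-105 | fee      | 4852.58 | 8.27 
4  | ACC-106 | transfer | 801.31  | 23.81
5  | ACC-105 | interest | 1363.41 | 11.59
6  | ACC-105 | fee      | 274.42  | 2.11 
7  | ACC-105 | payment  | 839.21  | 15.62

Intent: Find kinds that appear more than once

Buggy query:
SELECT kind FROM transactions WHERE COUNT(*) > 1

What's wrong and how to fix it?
Bug: COUNT(*) is an aggregate and cannot be used in WHERE

Fix: Group first, then use HAVING for the count condition

Corrected query:
SELECT kind FROM transactions GROUP BY kind HAVING COUNT(*) > 1

Result:
kind    
--------
fee     
transfer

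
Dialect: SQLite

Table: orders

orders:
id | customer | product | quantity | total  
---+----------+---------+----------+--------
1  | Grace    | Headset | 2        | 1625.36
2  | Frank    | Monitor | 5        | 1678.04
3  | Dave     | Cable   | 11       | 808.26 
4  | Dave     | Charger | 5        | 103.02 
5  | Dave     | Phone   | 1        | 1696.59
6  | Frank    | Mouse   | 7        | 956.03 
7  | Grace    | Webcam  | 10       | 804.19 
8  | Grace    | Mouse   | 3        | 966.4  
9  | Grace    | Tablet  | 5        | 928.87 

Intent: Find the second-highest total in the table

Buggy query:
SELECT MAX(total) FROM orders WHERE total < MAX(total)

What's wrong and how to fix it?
Bug: The inner MAX is an aggregate inside WHERE, which is not allowed

Fix: Put the inner MAX in a scalar subquery

Corrected query:
SELECT MAX(total) FROM orders WHERE total < (SELECT MAX(total) FROM orders)

Result:
MAX(total)
----------
1678.04   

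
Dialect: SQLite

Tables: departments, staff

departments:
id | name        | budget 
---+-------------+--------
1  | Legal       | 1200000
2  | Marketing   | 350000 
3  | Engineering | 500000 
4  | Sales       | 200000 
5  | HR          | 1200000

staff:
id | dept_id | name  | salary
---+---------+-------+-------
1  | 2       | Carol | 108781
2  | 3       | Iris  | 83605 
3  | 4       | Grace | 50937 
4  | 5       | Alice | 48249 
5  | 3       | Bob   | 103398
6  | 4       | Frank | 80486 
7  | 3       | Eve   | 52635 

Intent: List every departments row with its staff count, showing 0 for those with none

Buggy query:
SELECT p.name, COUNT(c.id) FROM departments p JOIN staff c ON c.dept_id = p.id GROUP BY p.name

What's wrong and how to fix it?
Bug: INNER JOIN drops departments rows that have no matching staff rows

Fix: Switch to LEFT JOIN to retain unmatched parent rows

Corrected query:
SELECT p.name, COUNT(c.id) FROM departments p LEFT JOIN staff c ON c.dept_id = p.id GROUP BY p.name

Result:
name        | COUNT(c.id)
------------+------------
Engineering | 3          
HR          | 1          
Legal       | 0          
Marketing   | 1          
Sales       | 2          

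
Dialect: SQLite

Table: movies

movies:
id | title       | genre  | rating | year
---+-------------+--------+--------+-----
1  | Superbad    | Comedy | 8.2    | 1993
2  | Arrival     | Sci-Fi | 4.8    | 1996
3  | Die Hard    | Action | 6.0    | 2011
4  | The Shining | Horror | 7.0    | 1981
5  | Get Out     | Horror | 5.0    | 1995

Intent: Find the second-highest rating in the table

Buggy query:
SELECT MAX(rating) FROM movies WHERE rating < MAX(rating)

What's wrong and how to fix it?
Bug: The inner MAX is an aggregate inside WHERE, which is not allowed

Fix: Compute the overall MAX in a subquery, then take MAX of rows below it

Corrected query:
SELECT MAX(rating) FROM movies WHERE rating < (SELECT MAX(rating) FROM movies)

Result:
MAX(rating)
-----------
7          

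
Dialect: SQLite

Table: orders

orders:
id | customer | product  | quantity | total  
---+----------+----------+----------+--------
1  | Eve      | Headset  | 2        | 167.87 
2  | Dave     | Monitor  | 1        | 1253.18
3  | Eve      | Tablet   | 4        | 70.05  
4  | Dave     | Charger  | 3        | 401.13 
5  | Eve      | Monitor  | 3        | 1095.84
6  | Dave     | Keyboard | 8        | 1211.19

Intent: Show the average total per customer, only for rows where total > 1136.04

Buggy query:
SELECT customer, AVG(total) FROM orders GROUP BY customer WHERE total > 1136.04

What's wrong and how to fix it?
Bug: WHERE cannot follow GROUP BY

Fix: Place WHERE between FROM and GROUP BY

Corrected query:
SELECT customer, AVG(total) FROM orders WHERE total > 1136.04 GROUP BY customer

Result:
customer | AVG(total)
---------+-----------
Dave     | 1232.185  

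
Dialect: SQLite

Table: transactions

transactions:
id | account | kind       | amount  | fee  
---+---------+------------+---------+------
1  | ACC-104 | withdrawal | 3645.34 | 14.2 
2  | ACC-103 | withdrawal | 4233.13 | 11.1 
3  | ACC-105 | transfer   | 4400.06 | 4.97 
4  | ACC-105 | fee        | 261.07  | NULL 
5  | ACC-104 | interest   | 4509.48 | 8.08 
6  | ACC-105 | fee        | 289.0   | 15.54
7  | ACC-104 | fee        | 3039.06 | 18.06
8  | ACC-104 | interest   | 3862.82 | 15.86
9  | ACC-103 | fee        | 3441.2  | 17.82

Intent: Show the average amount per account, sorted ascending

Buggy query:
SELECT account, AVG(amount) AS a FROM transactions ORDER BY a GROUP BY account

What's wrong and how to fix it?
Bug: ORDER BY appears before GROUP BY; SQL clause order requires GROUP BY first

Fix: Move ORDER BY to the end, after GROUP BY

Corrected query:
SELECT account, AVG(amount) AS a FROM transactions GROUP BY account ORDER BY a

Result:
account | a          
--------+------------
ACC-105 | 1650.043333
ACC-104 | 3764.175   
ACC-103 | 3837.165   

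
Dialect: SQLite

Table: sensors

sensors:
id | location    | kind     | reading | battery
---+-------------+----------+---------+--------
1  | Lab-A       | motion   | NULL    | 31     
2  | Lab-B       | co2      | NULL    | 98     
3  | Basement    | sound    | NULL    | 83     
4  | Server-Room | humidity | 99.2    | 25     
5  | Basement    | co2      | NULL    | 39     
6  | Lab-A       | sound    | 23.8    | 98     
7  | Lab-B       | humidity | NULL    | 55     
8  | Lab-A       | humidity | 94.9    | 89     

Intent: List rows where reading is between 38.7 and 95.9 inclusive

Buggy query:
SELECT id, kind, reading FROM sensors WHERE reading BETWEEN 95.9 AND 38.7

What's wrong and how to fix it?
Bug: The bounds are reversed; BETWEEN a AND b requires a <= b to match anything

Fix: Swap the bounds so the smaller value comes first

Corrected query:
SELECT id, kind, reading FROM sensors WHERE reading BETWEEN 38.7 AND 95.9

Result:
id | kind     | reading
---+----------+--------
8  | humidity | 94.9   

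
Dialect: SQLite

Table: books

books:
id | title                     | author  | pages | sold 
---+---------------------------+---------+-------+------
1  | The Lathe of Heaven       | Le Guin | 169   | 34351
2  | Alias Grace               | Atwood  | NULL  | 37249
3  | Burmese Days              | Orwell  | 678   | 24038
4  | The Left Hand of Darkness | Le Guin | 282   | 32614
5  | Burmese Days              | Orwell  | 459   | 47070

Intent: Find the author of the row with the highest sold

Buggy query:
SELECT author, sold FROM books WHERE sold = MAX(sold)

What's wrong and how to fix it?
Bug: MAX(sold) is an aggregate and cannot be used directly in WHERE

Fix: Use a subquery: WHERE sold = (SELECT MAX(sold) FROM books)

Corrected query:
SELECT author, sold FROM books WHERE sold = (SELECT MAX(sold) FROM books)

Result:
author | sold 
-------+------
Orwell | 47070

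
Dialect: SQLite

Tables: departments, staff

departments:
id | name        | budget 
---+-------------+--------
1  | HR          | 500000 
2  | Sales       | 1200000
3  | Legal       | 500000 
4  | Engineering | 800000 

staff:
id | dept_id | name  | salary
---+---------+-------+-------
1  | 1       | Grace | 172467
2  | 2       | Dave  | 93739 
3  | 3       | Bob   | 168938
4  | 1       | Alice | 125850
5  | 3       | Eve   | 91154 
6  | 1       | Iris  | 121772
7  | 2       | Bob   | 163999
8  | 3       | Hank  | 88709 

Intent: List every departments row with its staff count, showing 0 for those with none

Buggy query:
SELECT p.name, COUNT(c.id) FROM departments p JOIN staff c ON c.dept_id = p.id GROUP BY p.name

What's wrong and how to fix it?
Bug: An inner join excludes parents with zero children

Fix: Use LEFT JOIN so parents without children still appear (COUNT(c.id) gives 0)

Corrected query:
SELECT p.name, COUNT(c.id) FROM departments p LEFT JOIN staff c ON c.dept_id = p.id GROUP BY p.name

Result:
name        | COUNT(c.id)
------------+------------
Engineering | 0          
HR          | 3          
Legal       | 3          
Sales       | 2          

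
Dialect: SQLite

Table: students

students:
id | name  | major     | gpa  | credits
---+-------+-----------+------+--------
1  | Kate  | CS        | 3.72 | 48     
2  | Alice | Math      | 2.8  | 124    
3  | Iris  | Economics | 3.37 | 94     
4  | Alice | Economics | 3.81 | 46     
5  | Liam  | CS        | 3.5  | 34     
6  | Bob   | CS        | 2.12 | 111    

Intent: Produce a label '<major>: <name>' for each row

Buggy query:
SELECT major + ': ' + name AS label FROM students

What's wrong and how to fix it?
Bug: SQLite uses || for string concatenation; + coerces text to numbers (yielding 0)

Fix: Use the || operator for string concatenation

Corrected query:
SELECT major || ': ' || name AS label FROM students

Result:
label           
----------------
CS: Kate        
Math: Alice     
Economics: Iris 
Economics: Alice
CS: Liam        
CS: Bob         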